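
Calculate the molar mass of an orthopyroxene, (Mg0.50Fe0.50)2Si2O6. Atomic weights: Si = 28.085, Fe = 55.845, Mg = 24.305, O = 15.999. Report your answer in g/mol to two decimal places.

M = 1·24.305 + 1·55.845 + 2·28.085 + 6·15.999

232.31 g/mol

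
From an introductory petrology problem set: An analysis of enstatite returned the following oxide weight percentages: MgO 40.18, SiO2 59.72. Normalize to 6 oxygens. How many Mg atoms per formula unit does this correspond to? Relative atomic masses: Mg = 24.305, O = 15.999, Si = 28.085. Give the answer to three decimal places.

2.004 Mg apfu

MgO: 40.18/40.304 = 0.99692 mol → 0.99692 mol Mg, 0.99692 mol O.
SiO2: 59.72/60.083 = 0.99396 mol → 0.99396 mol Si, 1.98792 mol O.
Total oxygen = 2.98484 mol. Normalization factor = 6/2.98484 = 2.01016.
Mg per 6 O = 0.99692 × 2.01016 = 2.004.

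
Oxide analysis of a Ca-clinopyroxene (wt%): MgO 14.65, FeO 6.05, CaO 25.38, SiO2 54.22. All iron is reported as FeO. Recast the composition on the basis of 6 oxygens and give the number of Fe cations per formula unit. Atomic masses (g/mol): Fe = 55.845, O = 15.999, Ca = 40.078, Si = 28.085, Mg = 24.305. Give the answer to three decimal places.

0.187 Fe apfu

14.65 wt% MgO ÷ 40.304 g/mol = 0.36349 mol, giving 0.36349 Mg and 0.36349 O.
6.05 wt% FeO ÷ 71.844 g/mol = 0.08421 mol, giving 0.08421 Fe and 0.08421 O.
25.38 wt% CaO ÷ 56.077 g/mol = 0.45259 mol, giving 0.45259 Ca and 0.45259 O.
54.22 wt% SiO2 ÷ 60.083 g/mol = 0.90242 mol, giving 0.90242 Si and 1.80484 O.
Oxygen sums to 2.70513; scaling by 6/2.70513 = 2.21801 puts the formula on 6 O.
Fe: 0.08421 × 2.21801 = 0.187 atoms per formula unit.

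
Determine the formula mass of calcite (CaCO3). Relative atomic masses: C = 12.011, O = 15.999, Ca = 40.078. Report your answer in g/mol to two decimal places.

100.09 g/mol

The formula mass is the sum 1×40.078 + 1×12.011 + 3×15.999.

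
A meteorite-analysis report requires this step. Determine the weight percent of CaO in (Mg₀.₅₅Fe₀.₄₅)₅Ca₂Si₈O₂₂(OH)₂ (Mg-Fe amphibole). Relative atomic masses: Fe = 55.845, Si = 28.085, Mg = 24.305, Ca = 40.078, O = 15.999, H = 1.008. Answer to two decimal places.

M((Mg₀.₅₅Fe₀.₄₅)₅Ca₂Si₈O₂₂(OH)₂) = 883.318 g/mol; M(CaO) = 56.077 g/mol.
Moles CaO per formula unit = 2 Ca ÷ 1 = 2.0000.
CaO fraction = (2.0000 × 56.077) / 883.318 = 112.154/883.318 = 0.1270.

12.70 wt%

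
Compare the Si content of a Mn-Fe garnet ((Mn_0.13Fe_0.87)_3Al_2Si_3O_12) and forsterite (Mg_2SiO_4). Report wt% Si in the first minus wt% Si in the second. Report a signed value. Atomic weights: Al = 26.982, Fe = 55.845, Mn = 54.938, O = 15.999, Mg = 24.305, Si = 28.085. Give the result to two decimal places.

M((Mn_0.13Fe_0.87)_3Al_2Si_3O_12) = 497.388 g/mol, so wt% Si = 84.255/497.388 × 100 = 16.94%.
M(Mg_2SiO_4) = 140.691 g/mol, so wt% Si = 28.085/140.691 × 100 = 19.96%.
16.94 − 19.96 = -3.02 pp.

-3.02 percentage points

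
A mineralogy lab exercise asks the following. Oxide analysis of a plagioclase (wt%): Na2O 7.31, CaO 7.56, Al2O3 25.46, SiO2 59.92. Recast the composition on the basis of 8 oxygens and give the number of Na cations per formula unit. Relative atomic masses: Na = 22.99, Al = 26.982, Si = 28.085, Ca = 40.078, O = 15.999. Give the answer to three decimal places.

Na2O (M=61.979): mol = 0.11794; Na = 0.23588, O = 0.11794.
CaO (M=56.077): mol = 0.13481; Ca = 0.13481, O = 0.13481.
Al2O3 (M=101.961): mol = 0.24970; Al = 0.49940, O = 0.74910.
SiO2 (M=60.083): mol = 0.99729; Si = 0.99729, O = 1.99458.
ΣO = 2.99643; factor = 8/ΣO = 2.66984.
Na apfu = 0.23588 × 2.66984 = 0.630.

0.630 Na apfu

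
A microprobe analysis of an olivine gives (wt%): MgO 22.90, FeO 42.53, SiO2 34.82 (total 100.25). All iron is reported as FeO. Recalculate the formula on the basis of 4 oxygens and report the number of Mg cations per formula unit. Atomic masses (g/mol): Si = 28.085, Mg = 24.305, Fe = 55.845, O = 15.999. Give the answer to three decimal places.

0.980 Mg apfu

MgO (M=40.304): mol = 0.56818; Mg = 0.56818, O = 0.56818.
FeO (M=71.844): mol = 0.59198; Fe = 0.59198, O = 0.59198.
SiO2 (M=60.083): mol = 0.57953; Si = 0.57953, O = 1.15906.
ΣO = 2.31922; factor = 4/ΣO = 1.72472.
Mg apfu = 0.56818 × 1.72472 = 0.980.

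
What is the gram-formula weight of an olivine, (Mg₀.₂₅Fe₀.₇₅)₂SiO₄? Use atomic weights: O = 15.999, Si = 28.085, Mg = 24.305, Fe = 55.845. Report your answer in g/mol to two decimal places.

The formula mass is the sum 0.50·24.305 + 1.50·55.845 + 1·28.085 + 4·15.999.

188.00 g/mol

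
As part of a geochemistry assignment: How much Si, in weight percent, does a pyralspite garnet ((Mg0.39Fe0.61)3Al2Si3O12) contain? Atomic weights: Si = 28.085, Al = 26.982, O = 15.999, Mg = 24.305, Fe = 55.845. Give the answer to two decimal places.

Molar mass of (Mg0.39Fe0.61)3Al2Si3O12: 1.17*24.305 + 1.83*55.845 + 2*26.982 + 3*28.085 + 12*15.999 = 460.840 g/mol.
Mass of Si per formula unit: 3 × 28.085 = 84.255 g.
Weight fraction Si = 84.255 / 460.840 = 0.1828.

18.28 weight percent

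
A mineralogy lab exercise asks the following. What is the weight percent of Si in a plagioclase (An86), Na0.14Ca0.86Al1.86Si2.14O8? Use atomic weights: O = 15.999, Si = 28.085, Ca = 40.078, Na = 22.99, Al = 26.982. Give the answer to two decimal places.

Molar mass of Na0.14Ca0.86Al1.86Si2.14O8: 0.14·22.99 + 0.86·40.078 + 1.86·26.982 + 2.14·28.085 + 8·15.999 = 275.966 g/mol.
Mass of Si per formula unit: 2.14 × 28.085 = 60.102 g.
Weight fraction Si = 60.102 / 275.966 = 0.2178.

21.78 mass %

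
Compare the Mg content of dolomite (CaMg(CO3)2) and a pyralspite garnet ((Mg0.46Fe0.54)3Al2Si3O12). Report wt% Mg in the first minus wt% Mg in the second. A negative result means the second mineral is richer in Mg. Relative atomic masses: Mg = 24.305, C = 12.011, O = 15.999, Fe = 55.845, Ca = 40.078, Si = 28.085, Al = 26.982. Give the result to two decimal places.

Mg in CaMg(CO3)2: molar mass 184.399 g/mol; 1×24.305 = 24.305 g → 13.18 wt%.
Mg in (Mg0.46Fe0.54)3Al2Si3O12: molar mass 454.217 g/mol; 1.38×24.305 = 33.541 g → 7.38 wt%.
Difference = 13.18 − 7.38 = 5.80 percentage points.

5.80 percentage points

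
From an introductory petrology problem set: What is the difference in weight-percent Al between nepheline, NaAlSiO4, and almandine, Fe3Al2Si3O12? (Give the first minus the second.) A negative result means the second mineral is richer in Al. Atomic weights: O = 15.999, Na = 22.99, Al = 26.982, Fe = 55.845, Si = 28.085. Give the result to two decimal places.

Al in NaAlSiO4: molar mass 142.053 g/mol; 1×26.982 = 26.982 g → 18.99 wt%.
Al in Fe3Al2Si3O12: molar mass 497.742 g/mol; 2×26.982 = 53.964 g → 10.84 wt%.
Difference = 18.99 − 10.84 = 8.15 percentage points.

8.15 percentage points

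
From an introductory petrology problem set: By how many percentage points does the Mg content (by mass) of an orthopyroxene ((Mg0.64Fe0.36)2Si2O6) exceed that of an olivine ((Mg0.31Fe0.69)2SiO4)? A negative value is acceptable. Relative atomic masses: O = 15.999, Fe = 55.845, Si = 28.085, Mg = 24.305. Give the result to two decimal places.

5.74 percentage points

First mineral: 31.110 g Mg in 223.483 g formula = 13.92 wt% Mg.
Second mineral: 15.069 g Mg in 184.216 g formula = 8.18 wt% Mg.
13.92% − 8.18% gives a difference of 5.74 percentage points.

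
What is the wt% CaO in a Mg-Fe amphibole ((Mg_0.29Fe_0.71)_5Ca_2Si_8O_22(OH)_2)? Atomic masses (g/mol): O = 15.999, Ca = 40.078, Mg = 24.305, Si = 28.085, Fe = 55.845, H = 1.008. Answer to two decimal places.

12.13 wt%

M((Mg_0.29Fe_0.71)_5Ca_2Si_8O_22(OH)_2) = 924.320 g/mol; M(CaO) = 56.077 g/mol.
Moles CaO per formula unit = 2 Ca ÷ 1 = 2.0000.
CaO fraction = (2.0000 × 56.077) / 924.320 = 112.154/924.320 = 0.1213.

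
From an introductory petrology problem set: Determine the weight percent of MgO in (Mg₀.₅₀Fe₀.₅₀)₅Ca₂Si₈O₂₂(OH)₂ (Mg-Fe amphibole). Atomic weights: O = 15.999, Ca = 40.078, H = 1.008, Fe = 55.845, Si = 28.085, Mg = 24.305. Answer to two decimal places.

11.31 wt%

Molar mass of (Mg₀.₅₀Fe₀.₅₀)₅Ca₂Si₈O₂₂(OH)₂ = 2.50*24.305 + 2.50*55.845 + 2*40.078 + 8*28.085 + 24*15.999 + 2*1.008 = 891.203 g/mol.
Each formula unit contains 2.50 Mg, equivalent to 2.50/1 = 2.5000 mol MgO.
M(MgO) = 1×24.305 + 1×15.999 = 40.304 g/mol.
Mass of MgO per formula unit = 2.5000 × 40.304 = 100.760 g.
MgO wt% = 100.760 / 891.203 × 100 = 11.31%.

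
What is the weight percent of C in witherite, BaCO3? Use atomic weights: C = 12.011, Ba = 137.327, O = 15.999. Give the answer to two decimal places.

Molar mass of BaCO3: 1*137.327 + 1*12.011 + 3*15.999 = 197.335 g/mol.
Mass of C per formula unit: 1 × 12.011 = 12.011 g.
Weight fraction C = 12.011 / 197.335 = 0.0609.

6.09 mass %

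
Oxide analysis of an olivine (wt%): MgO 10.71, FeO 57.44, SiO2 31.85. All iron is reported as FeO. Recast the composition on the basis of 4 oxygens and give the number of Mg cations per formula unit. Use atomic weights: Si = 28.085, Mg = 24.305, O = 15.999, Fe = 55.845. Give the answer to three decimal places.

10.71 wt% MgO ÷ 40.304 g/mol = 0.26573 mol, giving 0.26573 Mg and 0.26573 O.
57.44 wt% FeO ÷ 71.844 g/mol = 0.79951 mol, giving 0.79951 Fe and 0.79951 O.
31.85 wt% SiO2 ÷ 60.083 g/mol = 0.53010 mol, giving 0.53010 Si and 1.06020 O.
Oxygen sums to 2.12544; scaling by 4/2.12544 = 1.88196 puts the formula on 4 O.
Mg: 0.26573 × 1.88196 = 0.500 atoms per formula unit.

0.500 Mg apfu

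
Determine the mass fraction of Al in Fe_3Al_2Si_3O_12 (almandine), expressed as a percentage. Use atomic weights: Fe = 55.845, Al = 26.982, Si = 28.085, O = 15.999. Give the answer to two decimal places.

10.84 weight percent

Formula mass = 3·55.845 + 2·26.982 + 3·28.085 + 12·15.999 = 497.742 g/mol, of which 53.964 g is Al.
So Al makes up 53.964/497.742 = 0.1084 of the mass, i.e. 10.84%.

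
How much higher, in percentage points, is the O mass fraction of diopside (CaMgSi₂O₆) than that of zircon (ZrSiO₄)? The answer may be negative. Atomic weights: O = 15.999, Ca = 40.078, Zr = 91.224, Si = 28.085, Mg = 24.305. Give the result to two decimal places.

O in CaMgSi₂O₆: molar mass 216.547 g/mol; 6×15.999 = 95.994 g → 44.33 wt%.
O in ZrSiO₄: molar mass 183.305 g/mol; 4×15.999 = 63.996 g → 34.91 wt%.
Difference = 44.33 − 34.91 = 9.42 percentage points.

9.42 percentage points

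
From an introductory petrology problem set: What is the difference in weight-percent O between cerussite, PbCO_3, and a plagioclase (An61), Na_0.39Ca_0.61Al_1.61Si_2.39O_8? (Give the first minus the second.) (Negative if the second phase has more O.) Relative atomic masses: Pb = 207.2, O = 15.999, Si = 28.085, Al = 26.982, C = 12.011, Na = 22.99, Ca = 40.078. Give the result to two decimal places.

First mineral: 47.997 g O in 267.208 g formula = 17.96 wt% O.
Second mineral: 127.992 g O in 271.970 g formula = 47.06 wt% O.
17.96% − 47.06% gives a difference of -29.10 percentage points.

-29.10 percentage points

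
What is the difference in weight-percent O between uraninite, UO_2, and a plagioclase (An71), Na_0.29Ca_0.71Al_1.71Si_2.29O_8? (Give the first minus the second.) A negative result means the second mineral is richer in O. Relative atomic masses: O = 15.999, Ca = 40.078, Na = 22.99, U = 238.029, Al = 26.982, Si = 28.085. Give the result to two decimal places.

O in UO_2: molar mass 270.027 g/mol; 2×15.999 = 31.998 g → 11.85 wt%.
O in Na_0.29Ca_0.71Al_1.71Si_2.29O_8: molar mass 273.568 g/mol; 8×15.999 = 127.992 g → 46.79 wt%.
Difference = 11.85 − 46.79 = -34.94 percentage points.

-34.94 percentage points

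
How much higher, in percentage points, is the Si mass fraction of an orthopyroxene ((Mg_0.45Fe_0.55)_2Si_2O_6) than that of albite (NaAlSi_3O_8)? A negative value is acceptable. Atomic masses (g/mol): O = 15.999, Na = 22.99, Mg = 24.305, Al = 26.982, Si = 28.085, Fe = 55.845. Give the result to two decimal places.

-8.28 percentage points

M((Mg_0.45Fe_0.55)_2Si_2O_6) = 235.468 g/mol, so wt% Si = 56.170/235.468 × 100 = 23.85%.
M(NaAlSi_3O_8) = 262.219 g/mol, so wt% Si = 84.255/262.219 × 100 = 32.13%.
23.85 − 32.13 = -8.28 pp.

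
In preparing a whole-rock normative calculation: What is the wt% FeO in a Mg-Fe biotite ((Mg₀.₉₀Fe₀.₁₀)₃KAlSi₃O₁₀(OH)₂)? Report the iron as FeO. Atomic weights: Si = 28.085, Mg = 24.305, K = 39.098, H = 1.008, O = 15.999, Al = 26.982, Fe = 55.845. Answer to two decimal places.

Formula mass = 426.716 g/mol.
0.30 Fe → 0.3000 mol FeO per formula unit; M(FeO) = 71.844, so FeO mass = 21.553 g.
21.553/426.716 × 100 = 5.05 wt%.

5.05 wt%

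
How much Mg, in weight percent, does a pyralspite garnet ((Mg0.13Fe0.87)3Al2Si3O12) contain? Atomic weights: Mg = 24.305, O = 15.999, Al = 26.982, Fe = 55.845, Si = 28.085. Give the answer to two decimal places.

1.95 weight percent

Molar mass of (Mg0.13Fe0.87)3Al2Si3O12: 0.39*24.305 + 2.61*55.845 + 2*26.982 + 3*28.085 + 12*15.999 = 485.441 g/mol.
Mass of Mg per formula unit: 0.39 × 24.305 = 9.479 g.
Weight fraction Mg = 9.479 / 485.441 = 0.0195.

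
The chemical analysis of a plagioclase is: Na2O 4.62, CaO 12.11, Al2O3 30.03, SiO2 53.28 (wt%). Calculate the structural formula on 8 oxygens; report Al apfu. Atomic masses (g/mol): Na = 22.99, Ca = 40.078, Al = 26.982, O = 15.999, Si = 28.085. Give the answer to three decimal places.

4.62 wt% Na2O ÷ 61.979 g/mol = 0.07454 mol, giving 0.14908 Na and 0.07454 O.
12.11 wt% CaO ÷ 56.077 g/mol = 0.21595 mol, giving 0.21595 Ca and 0.21595 O.
30.03 wt% Al2O3 ÷ 101.961 g/mol = 0.29452 mol, giving 0.58904 Al and 0.88356 O.
53.28 wt% SiO2 ÷ 60.083 g/mol = 0.88677 mol, giving 0.88677 Si and 1.77354 O.
Oxygen sums to 2.94759; scaling by 8/2.94759 = 2.71408 puts the formula on 8 O.
Al: 0.58904 × 2.71408 = 1.599 atoms per formula unit.

1.599 Al apfu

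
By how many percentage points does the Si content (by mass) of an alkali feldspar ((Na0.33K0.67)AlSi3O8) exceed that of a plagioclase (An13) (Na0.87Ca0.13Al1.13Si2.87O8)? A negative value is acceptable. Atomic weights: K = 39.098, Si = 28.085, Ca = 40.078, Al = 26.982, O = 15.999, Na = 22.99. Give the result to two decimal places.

0.36 percentage points

Si in (Na0.33K0.67)AlSi3O8: molar mass 273.011 g/mol; 3×28.085 = 84.255 g → 30.86 wt%.
Si in Na0.87Ca0.13Al1.13Si2.87O8: molar mass 264.297 g/mol; 2.87×28.085 = 80.604 g → 30.50 wt%.
Difference = 30.86 − 30.50 = 0.36 percentage points.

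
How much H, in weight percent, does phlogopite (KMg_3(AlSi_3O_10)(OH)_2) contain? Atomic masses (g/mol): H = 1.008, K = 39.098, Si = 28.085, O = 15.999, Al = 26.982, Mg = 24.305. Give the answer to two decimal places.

Molar mass of KMg_3(AlSi_3O_10)(OH)_2: 1*39.098 + 3*24.305 + 1*26.982 + 3*28.085 + 12*15.999 + 2*1.008 = 417.254 g/mol.
Mass of H per formula unit: 2 × 1.008 = 2.016 g.
Weight fraction H = 2.016 / 417.254 = 0.0048.

0.48 weight percent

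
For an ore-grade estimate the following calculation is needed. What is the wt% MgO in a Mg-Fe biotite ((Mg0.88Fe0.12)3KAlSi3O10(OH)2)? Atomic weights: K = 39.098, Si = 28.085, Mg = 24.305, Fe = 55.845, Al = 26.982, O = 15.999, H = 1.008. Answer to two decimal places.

Molar mass of (Mg0.88Fe0.12)3KAlSi3O10(OH)2 = 2.64*24.305 + 0.36*55.845 + 1*39.098 + 1*26.982 + 3*28.085 + 12*15.999 + 2*1.008 = 428.608 g/mol.
Each formula unit contains 2.64 Mg, equivalent to 2.64/1 = 2.6400 mol MgO.
M(MgO) = 1×24.305 + 1×15.999 = 40.304 g/mol.
Mass of MgO per formula unit = 2.6400 × 40.304 = 106.403 g.
MgO wt% = 106.403 / 428.608 × 100 = 24.83%.

24.83 wt%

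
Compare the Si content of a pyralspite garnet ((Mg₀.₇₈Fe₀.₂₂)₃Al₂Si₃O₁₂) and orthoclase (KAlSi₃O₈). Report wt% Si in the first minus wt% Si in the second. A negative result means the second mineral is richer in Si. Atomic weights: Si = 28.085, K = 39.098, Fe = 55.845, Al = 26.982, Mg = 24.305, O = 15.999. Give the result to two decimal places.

First mineral: 84.255 g Si in 423.938 g formula = 19.87 wt% Si.
Second mineral: 84.255 g Si in 278.327 g formula = 30.27 wt% Si.
19.87% − 30.27% gives a difference of -10.40 percentage points.

-10.40 percentage points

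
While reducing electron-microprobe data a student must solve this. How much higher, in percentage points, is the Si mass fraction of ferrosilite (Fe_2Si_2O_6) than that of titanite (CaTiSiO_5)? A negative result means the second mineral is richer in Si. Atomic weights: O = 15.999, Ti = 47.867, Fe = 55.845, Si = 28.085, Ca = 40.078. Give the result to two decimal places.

Si in Fe_2Si_2O_6: molar mass 263.854 g/mol; 2×28.085 = 56.170 g → 21.29 wt%.
Si in CaTiSiO_5: molar mass 196.025 g/mol; 1×28.085 = 28.085 g → 14.33 wt%.
Difference = 21.29 − 14.33 = 6.96 percentage points.

6.96 percentage points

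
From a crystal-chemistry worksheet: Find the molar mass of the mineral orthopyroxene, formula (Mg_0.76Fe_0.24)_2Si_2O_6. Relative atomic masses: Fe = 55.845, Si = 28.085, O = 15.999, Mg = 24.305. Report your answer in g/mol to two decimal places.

The formula mass is the sum 1.52*24.305 + 0.48*55.845 + 2*28.085 + 6*15.999.

215.91 g/mol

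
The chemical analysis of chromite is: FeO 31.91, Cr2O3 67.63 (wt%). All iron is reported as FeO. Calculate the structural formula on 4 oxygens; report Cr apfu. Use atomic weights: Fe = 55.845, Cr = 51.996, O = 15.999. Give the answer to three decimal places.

FeO: 31.91/71.844 = 0.44416 mol → 0.44416 mol Fe, 0.44416 mol O.
Cr2O3: 67.63/151.989 = 0.44497 mol → 0.88994 mol Cr, 1.33491 mol O.
Total oxygen = 1.77907 mol. Normalization factor = 4/1.77907 = 2.24837.
Cr per 4 O = 0.88994 × 2.24837 = 2.001.

2.001 Cr apfu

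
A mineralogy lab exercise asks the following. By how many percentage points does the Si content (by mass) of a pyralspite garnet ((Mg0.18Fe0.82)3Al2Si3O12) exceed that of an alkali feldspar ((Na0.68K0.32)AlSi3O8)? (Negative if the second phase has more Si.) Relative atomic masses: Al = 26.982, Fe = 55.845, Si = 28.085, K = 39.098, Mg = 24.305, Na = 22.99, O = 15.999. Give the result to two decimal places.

-13.98 percentage points

First mineral: 84.255 g Si in 480.710 g formula = 17.53 wt% Si.
Second mineral: 84.255 g Si in 267.374 g formula = 31.51 wt% Si.
17.53% − 31.51% gives a difference of -13.98 percentage points.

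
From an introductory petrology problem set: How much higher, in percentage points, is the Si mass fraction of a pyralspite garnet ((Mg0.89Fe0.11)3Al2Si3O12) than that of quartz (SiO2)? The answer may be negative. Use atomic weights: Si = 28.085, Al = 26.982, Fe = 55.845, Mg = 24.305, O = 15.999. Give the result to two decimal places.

-26.37 percentage points

Si in (Mg0.89Fe0.11)3Al2Si3O12: molar mass 413.530 g/mol; 3×28.085 = 84.255 g → 20.37 wt%.
Si in SiO2: molar mass 60.083 g/mol; 1×28.085 = 28.085 g → 46.74 wt%.
Difference = 20.37 − 46.74 = -26.37 percentage points.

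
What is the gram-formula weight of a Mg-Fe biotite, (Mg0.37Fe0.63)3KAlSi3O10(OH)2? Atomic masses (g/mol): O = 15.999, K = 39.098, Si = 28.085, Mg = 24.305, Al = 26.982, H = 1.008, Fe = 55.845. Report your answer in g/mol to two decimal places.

476.86 g/mol

The formula mass is the sum 1.11×24.305 + 1.89×55.845 + 1×39.098 + 1×26.982 + 3×28.085 + 12×15.999 + 2×1.008.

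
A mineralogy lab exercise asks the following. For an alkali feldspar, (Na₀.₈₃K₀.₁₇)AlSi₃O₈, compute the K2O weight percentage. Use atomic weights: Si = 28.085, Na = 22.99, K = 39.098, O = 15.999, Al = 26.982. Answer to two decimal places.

Molar mass of (Na₀.₈₃K₀.₁₇)AlSi₃O₈ = 0.83*22.99 + 0.17*39.098 + 1*26.982 + 3*28.085 + 8*15.999 = 264.957 g/mol.
Each formula unit contains 0.17 K, equivalent to 0.17/2 = 0.0850 mol K2O.
M(K2O) = 2×39.098 + 1×15.999 = 94.195 g/mol.
Mass of K2O per formula unit = 0.0850 × 94.195 = 8.007 g.
K2O wt% = 8.007 / 264.957 × 100 = 3.02%.

3.02 wt%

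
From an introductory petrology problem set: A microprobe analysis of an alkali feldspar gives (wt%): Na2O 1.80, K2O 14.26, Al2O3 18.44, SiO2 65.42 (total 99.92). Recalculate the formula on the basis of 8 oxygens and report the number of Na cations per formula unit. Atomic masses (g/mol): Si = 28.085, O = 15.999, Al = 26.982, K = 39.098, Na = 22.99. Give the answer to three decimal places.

0.160 Na apfu

Na2O (M=61.979): mol = 0.02904; Na = 0.05808, O = 0.02904.
K2O (M=94.195): mol = 0.15139; K = 0.30278, O = 0.15139.
Al2O3 (M=101.961): mol = 0.18085; Al = 0.36170, O = 0.54255.
SiO2 (M=60.083): mol = 1.08883; Si = 1.08883, O = 2.17766.
ΣO = 2.90064; factor = 8/ΣO = 2.75801.
Na apfu = 0.05808 × 2.75801 = 0.160.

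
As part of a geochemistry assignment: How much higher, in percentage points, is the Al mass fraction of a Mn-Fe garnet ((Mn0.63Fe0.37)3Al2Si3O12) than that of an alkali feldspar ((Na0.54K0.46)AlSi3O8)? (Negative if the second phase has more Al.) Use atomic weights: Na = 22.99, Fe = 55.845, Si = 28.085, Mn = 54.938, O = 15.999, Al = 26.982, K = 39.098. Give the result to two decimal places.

0.87 percentage points

M((Mn0.63Fe0.37)3Al2Si3O12) = 496.028 g/mol, so wt% Al = 53.964/496.028 × 100 = 10.88%.
M((Na0.54K0.46)AlSi3O8) = 269.629 g/mol, so wt% Al = 26.982/269.629 × 100 = 10.01%.
10.88 − 10.01 = 0.87 pp.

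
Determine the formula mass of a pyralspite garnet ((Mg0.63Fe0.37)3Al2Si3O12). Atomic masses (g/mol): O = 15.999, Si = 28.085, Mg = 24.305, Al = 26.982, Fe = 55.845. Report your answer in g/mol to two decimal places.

438.13 g/mol

M = 1.89(24.305) + 1.11(55.845) + 2(26.982) + 3(28.085) + 12(15.999)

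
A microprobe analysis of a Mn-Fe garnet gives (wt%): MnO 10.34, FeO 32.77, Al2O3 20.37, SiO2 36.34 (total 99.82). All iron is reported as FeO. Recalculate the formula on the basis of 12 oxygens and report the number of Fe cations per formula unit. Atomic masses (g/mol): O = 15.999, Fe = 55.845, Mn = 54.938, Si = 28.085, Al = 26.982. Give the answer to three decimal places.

10.34 wt% MnO ÷ 70.937 g/mol = 0.14576 mol, giving 0.14576 Mn and 0.14576 O.
32.77 wt% FeO ÷ 71.844 g/mol = 0.45613 mol, giving 0.45613 Fe and 0.45613 O.
20.37 wt% Al2O3 ÷ 101.961 g/mol = 0.19978 mol, giving 0.39956 Al and 0.59934 O.
36.34 wt% SiO2 ÷ 60.083 g/mol = 0.60483 mol, giving 0.60483 Si and 1.20966 O.
Oxygen sums to 2.41089; scaling by 12/2.41089 = 4.97741 puts the formula on 12 O.
Fe: 0.45613 × 4.97741 = 2.270 atoms per formula unit.

2.270 Fe apfu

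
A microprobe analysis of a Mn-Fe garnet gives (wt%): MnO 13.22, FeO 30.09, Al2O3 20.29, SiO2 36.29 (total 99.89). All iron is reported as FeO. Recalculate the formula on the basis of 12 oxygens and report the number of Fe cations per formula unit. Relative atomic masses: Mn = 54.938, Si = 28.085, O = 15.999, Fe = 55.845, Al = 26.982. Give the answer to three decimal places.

MnO: 13.22/70.937 = 0.18636 mol → 0.18636 mol Mn, 0.18636 mol O.
FeO: 30.09/71.844 = 0.41882 mol → 0.41882 mol Fe, 0.41882 mol O.
Al2O3: 20.29/101.961 = 0.19900 mol → 0.39800 mol Al, 0.59700 mol O.
SiO2: 36.29/60.083 = 0.60400 mol → 0.60400 mol Si, 1.20800 mol O.
Total oxygen = 2.41018 mol. Normalization factor = 12/2.41018 = 4.97888.
Fe per 12 O = 0.41882 × 4.97888 = 2.085.

2.085 Fe apfu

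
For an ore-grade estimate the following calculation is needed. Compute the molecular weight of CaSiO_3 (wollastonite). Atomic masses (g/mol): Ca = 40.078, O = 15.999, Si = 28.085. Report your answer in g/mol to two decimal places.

116.16 g/mol

Ca: 1 × 40.078 = 40.0780
Si: 1 × 28.085 = 28.0850
O: 3 × 15.999 = 47.9970
Summing the contributions gives the formula mass.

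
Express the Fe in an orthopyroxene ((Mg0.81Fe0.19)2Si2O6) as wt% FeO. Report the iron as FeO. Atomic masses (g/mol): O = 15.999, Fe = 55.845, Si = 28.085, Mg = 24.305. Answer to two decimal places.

Formula mass = 212.759 g/mol.
0.38 Fe → 0.3800 mol FeO per formula unit; M(FeO) = 71.844, so FeO mass = 27.301 g.
27.301/212.759 × 100 = 12.83 wt%.

12.83 wt%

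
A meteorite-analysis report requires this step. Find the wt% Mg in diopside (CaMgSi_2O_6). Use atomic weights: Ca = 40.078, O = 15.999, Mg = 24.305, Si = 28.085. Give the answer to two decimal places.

11.22 wt%

Formula mass = 1·40.078 + 1·24.305 + 2·28.085 + 6·15.999 = 216.547 g/mol, of which 24.305 g is Mg.
So Mg makes up 24.305/216.547 = 0.1122 of the mass, i.e. 11.22%.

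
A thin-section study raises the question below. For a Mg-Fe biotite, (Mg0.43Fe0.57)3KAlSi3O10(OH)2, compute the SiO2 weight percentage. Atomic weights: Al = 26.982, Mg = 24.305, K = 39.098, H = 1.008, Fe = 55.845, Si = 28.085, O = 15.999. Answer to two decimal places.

38.25 wt%

Molar mass of (Mg0.43Fe0.57)3KAlSi3O10(OH)2 = 1.29·24.305 + 1.71·55.845 + 1·39.098 + 1·26.982 + 3·28.085 + 12·15.999 + 2·1.008 = 471.187 g/mol.
Each formula unit contains 3 Si, equivalent to 3/1 = 3.0000 mol SiO2.
M(SiO2) = 1×28.085 + 2×15.999 = 60.083 g/mol.
Mass of SiO2 per formula unit = 3.0000 × 60.083 = 180.249 g.
SiO2 wt% = 180.249 / 471.187 × 100 = 38.25%.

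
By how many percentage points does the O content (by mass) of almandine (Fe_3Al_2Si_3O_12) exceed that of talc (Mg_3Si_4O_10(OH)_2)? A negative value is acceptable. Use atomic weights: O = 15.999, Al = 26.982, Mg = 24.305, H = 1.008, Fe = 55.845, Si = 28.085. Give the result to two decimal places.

-12.05 percentage points

First mineral: 191.988 g O in 497.742 g formula = 38.57 wt% O.
Second mineral: 191.988 g O in 379.259 g formula = 50.62 wt% O.
38.57% − 50.62% gives a difference of -12.05 percentage points.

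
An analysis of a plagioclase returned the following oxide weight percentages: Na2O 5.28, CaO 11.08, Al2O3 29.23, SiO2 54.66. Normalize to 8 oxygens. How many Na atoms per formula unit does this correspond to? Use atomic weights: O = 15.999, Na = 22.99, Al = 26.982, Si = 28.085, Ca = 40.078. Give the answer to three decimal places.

Na2O (M=61.979): mol = 0.08519; Na = 0.17038, O = 0.08519.
CaO (M=56.077): mol = 0.19759; Ca = 0.19759, O = 0.19759.
Al2O3 (M=101.961): mol = 0.28668; Al = 0.57336, O = 0.86004.
SiO2 (M=60.083): mol = 0.90974; Si = 0.90974, O = 1.81948.
ΣO = 2.96230; factor = 8/ΣO = 2.70060.
Na apfu = 0.17038 × 2.70060 = 0.460.

0.460 Na apfu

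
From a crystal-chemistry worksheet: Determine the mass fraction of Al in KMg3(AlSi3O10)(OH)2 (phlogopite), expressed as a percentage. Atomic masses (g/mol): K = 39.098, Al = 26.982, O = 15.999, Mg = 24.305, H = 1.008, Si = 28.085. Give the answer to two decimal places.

M(KMg3(AlSi3O10)(OH)2) = 417.254 g/mol.
Al contributes 1 × 26.982 = 26.982 g per mole.
26.982/417.254 = 0.0647 → 6.47%.

6.47 mass %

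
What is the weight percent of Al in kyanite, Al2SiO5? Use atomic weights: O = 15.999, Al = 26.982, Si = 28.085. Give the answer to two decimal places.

33.30 wt%

Formula mass = 2×26.982 + 1×28.085 + 5×15.999 = 162.044 g/mol, of which 53.964 g is Al.
So Al makes up 53.964/162.044 = 0.3330 of the mass, i.e. 33.30%.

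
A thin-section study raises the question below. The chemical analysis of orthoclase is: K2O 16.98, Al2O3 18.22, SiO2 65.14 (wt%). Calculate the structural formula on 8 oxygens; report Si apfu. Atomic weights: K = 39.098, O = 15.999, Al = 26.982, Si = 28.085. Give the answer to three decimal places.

16.98 wt% K2O ÷ 94.195 g/mol = 0.18026 mol, giving 0.36052 K and 0.18026 O.
18.22 wt% Al2O3 ÷ 101.961 g/mol = 0.17870 mol, giving 0.35740 Al and 0.53610 O.
65.14 wt% SiO2 ÷ 60.083 g/mol = 1.08417 mol, giving 1.08417 Si and 2.16834 O.
Oxygen sums to 2.88470; scaling by 8/2.88470 = 2.77325 puts the formula on 8 O.
Si: 1.08417 × 2.77325 = 3.007 atoms per formula unit.

3.007 Si apfu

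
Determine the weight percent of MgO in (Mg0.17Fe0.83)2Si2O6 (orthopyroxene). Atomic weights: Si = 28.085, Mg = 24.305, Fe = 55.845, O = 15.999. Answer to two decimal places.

5.41 wt%

M((Mg0.17Fe0.83)2Si2O6) = 253.130 g/mol; M(MgO) = 40.304 g/mol.
Moles MgO per formula unit = 0.34 Mg ÷ 1 = 0.3400.
MgO fraction = (0.3400 × 40.304) / 253.130 = 13.703/253.130 = 0.0541.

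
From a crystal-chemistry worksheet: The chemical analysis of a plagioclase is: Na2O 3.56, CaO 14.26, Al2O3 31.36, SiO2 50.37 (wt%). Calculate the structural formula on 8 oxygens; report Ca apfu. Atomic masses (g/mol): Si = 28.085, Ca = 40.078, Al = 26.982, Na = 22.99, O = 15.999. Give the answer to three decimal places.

3.56 wt% Na2O ÷ 61.979 g/mol = 0.05744 mol, giving 0.11488 Na and 0.05744 O.
14.26 wt% CaO ÷ 56.077 g/mol = 0.25429 mol, giving 0.25429 Ca and 0.25429 O.
31.36 wt% Al2O3 ÷ 101.961 g/mol = 0.30757 mol, giving 0.61514 Al and 0.92271 O.
50.37 wt% SiO2 ÷ 60.083 g/mol = 0.83834 mol, giving 0.83834 Si and 1.67668 O.
Oxygen sums to 2.91112; scaling by 8/2.91112 = 2.74808 puts the formula on 8 O.
Ca: 0.25429 × 2.74808 = 0.699 atoms per formula unit.

0.699 Ca apfu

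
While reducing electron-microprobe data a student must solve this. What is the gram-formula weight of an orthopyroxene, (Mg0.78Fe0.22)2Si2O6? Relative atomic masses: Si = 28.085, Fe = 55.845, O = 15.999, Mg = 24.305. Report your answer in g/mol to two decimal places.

The formula mass is the sum 1.56·24.305 + 0.44·55.845 + 2·28.085 + 6·15.999.

214.65 g/mol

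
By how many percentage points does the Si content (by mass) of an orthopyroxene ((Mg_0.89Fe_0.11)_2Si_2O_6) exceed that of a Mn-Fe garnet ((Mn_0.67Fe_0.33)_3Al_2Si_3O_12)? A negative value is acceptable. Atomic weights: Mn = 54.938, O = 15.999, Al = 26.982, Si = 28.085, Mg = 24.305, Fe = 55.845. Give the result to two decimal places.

10.05 percentage points

M((Mg_0.89Fe_0.11)_2Si_2O_6) = 207.713 g/mol, so wt% Si = 56.170/207.713 × 100 = 27.04%.
M((Mn_0.67Fe_0.33)_3Al_2Si_3O_12) = 495.919 g/mol, so wt% Si = 84.255/495.919 × 100 = 16.99%.
27.04 − 16.99 = 10.05 pp.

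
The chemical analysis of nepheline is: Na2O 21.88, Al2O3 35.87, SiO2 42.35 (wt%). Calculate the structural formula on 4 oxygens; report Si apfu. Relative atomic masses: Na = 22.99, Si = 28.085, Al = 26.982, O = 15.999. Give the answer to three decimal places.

Na2O: 21.88/61.979 = 0.35302 mol → 0.70604 mol Na, 0.35302 mol O.
Al2O3: 35.87/101.961 = 0.35180 mol → 0.70360 mol Al, 1.05540 mol O.
SiO2: 42.35/60.083 = 0.70486 mol → 0.70486 mol Si, 1.40972 mol O.
Total oxygen = 2.81814 mol. Normalization factor = 4/2.81814 = 1.41938.
Si per 4 O = 0.70486 × 1.41938 = 1.000.

1.000 Si apfu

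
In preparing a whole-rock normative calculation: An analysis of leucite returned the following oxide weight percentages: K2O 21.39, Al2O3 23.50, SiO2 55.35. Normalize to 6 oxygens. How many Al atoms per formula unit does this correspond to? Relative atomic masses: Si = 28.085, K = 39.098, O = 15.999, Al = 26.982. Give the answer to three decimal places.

K2O: 21.39/94.195 = 0.22708 mol → 0.45416 mol K, 0.22708 mol O.
Al2O3: 23.50/101.961 = 0.23048 mol → 0.46096 mol Al, 0.69144 mol O.
SiO2: 55.35/60.083 = 0.92123 mol → 0.92123 mol Si, 1.84246 mol O.
Total oxygen = 2.76098 mol. Normalization factor = 6/2.76098 = 2.17314.
Al per 6 O = 0.46096 × 2.17314 = 1.002.

1.002 Al apfu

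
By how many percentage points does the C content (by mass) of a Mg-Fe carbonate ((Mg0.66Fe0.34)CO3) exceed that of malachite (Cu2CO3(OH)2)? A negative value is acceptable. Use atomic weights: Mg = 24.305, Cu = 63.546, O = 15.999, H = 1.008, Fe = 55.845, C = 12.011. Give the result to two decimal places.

First mineral: 12.011 g C in 95.037 g formula = 12.64 wt% C.
Second mineral: 12.011 g C in 221.114 g formula = 5.43 wt% C.
12.64% − 5.43% gives a difference of 7.21 percentage points.

7.21 percentage points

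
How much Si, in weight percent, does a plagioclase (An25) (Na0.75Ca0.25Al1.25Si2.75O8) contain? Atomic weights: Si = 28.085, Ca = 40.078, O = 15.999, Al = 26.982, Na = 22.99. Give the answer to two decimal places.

M(Na0.75Ca0.25Al1.25Si2.75O8) = 266.215 g/mol.
Si contributes 2.75 × 28.085 = 77.234 g per mole.
77.234/266.215 = 0.2901 → 29.01%.

29.01 weight percent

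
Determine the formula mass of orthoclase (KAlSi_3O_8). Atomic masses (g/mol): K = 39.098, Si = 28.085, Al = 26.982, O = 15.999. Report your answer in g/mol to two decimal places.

278.33 g/mol

The formula mass is the sum 1×39.098 + 1×26.982 + 3×28.085 + 8×15.999.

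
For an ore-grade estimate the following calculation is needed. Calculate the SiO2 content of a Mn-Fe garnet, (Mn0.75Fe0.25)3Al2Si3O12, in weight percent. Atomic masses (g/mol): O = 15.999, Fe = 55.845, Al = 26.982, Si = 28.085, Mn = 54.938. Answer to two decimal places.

Formula mass = 495.701 g/mol.
3 Si → 3.0000 mol SiO2 per formula unit; M(SiO2) = 60.083, so SiO2 mass = 180.249 g.
180.249/495.701 × 100 = 36.36 wt%.

36.36 wt%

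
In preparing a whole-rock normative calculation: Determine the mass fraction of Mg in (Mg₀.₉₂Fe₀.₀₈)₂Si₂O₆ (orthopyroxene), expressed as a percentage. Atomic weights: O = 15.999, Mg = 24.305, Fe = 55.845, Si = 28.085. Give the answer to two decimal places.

21.73 mass %

M((Mg₀.₉₂Fe₀.₀₈)₂Si₂O₆) = 205.820 g/mol.
Mg contributes 1.84 × 24.305 = 44.721 g per mole.
44.721/205.820 = 0.2173 → 21.73%.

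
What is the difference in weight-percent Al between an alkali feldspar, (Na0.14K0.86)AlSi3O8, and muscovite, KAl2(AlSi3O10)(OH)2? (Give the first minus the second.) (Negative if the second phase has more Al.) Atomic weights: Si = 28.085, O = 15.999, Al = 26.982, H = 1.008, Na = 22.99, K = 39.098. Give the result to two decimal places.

First mineral: 26.982 g Al in 276.072 g formula = 9.77 wt% Al.
Second mineral: 80.946 g Al in 398.303 g formula = 20.32 wt% Al.
9.77% − 20.32% gives a difference of -10.55 percentage points.

-10.55 percentage points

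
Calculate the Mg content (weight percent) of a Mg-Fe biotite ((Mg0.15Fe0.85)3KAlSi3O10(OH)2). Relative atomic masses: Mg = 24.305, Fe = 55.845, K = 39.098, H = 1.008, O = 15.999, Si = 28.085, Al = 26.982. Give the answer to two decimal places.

M((Mg0.15Fe0.85)3KAlSi3O10(OH)2) = 497.681 g/mol.
Mg contributes 0.45 × 24.305 = 10.937 g per mole.
10.937/497.681 = 0.0220 → 2.20%.

2.20 weight percent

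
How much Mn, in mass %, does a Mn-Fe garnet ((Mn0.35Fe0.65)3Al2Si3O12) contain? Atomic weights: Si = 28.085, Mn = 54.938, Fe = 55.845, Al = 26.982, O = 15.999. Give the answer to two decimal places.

11.61 mass %

Formula mass = 1.05×54.938 + 1.95×55.845 + 2×26.982 + 3×28.085 + 12×15.999 = 496.790 g/mol, of which 57.685 g is Mn.
So Mn makes up 57.685/496.790 = 0.1161 of the mass, i.e. 11.61%.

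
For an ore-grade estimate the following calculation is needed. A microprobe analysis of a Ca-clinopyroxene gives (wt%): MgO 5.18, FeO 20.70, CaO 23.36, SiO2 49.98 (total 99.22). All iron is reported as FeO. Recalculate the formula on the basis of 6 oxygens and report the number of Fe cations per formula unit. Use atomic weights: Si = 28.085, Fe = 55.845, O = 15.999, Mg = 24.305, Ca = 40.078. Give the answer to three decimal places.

MgO: 5.18/40.304 = 0.12852 mol → 0.12852 mol Mg, 0.12852 mol O.
FeO: 20.70/71.844 = 0.28812 mol → 0.28812 mol Fe, 0.28812 mol O.
CaO: 23.36/56.077 = 0.41657 mol → 0.41657 mol Ca, 0.41657 mol O.
SiO2: 49.98/60.083 = 0.83185 mol → 0.83185 mol Si, 1.66370 mol O.
Total oxygen = 2.49691 mol. Normalization factor = 6/2.49691 = 2.40297.
Fe per 6 O = 0.28812 × 2.40297 = 0.692.

0.692 Fe apfu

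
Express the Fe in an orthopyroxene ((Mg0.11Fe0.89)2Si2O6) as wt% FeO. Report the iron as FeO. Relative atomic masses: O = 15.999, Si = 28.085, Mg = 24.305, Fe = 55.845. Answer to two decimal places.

49.78 wt%

Formula mass = 256.915 g/mol.
1.78 Fe → 1.7800 mol FeO per formula unit; M(FeO) = 71.844, so FeO mass = 127.882 g.
127.882/256.915 × 100 = 49.78 wt%.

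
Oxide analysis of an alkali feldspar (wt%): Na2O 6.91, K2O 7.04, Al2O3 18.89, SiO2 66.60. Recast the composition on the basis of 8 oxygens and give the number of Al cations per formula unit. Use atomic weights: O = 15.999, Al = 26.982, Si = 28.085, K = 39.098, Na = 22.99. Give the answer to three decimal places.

Na2O: 6.91/61.979 = 0.11149 mol → 0.22298 mol Na, 0.11149 mol O.
K2O: 7.04/94.195 = 0.07474 mol → 0.14948 mol K, 0.07474 mol O.
Al2O3: 18.89/101.961 = 0.18527 mol → 0.37054 mol Al, 0.55581 mol O.
SiO2: 66.60/60.083 = 1.10847 mol → 1.10847 mol Si, 2.21694 mol O.
Total oxygen = 2.95898 mol. Normalization factor = 8/2.95898 = 2.70363.
Al per 8 O = 0.37054 × 2.70363 = 1.002.

1.002 Al apfu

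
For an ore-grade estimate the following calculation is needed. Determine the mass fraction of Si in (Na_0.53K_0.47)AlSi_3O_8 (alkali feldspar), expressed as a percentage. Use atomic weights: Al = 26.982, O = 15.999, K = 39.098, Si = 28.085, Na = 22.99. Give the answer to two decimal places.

31.23 weight percent

M((Na_0.53K_0.47)AlSi_3O_8) = 269.790 g/mol.
Si contributes 3 × 28.085 = 84.255 g per mole.
84.255/269.790 = 0.3123 → 31.23%.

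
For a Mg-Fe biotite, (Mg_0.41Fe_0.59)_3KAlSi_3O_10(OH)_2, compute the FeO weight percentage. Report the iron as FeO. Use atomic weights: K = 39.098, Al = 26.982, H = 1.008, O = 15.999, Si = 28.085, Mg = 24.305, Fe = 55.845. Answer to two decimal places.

26.88 wt%

Molar mass of (Mg_0.41Fe_0.59)_3KAlSi_3O_10(OH)_2 = 1.23*24.305 + 1.77*55.845 + 1*39.098 + 1*26.982 + 3*28.085 + 12*15.999 + 2*1.008 = 473.080 g/mol.
Each formula unit contains 1.77 Fe, equivalent to 1.77/1 = 1.7700 mol FeO.
M(FeO) = 1×55.845 + 1×15.999 = 71.844 g/mol.
Mass of FeO per formula unit = 1.7700 × 71.844 = 127.164 g.
FeO wt% = 127.164 / 473.080 × 100 = 26.88%.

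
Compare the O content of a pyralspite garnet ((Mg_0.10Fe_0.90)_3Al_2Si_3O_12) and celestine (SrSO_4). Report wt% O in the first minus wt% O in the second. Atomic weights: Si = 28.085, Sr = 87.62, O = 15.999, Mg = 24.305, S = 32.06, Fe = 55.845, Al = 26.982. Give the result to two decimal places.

4.48 percentage points

O in (Mg_0.10Fe_0.90)_3Al_2Si_3O_12: molar mass 488.280 g/mol; 12×15.999 = 191.988 g → 39.32 wt%.
O in SrSO_4: molar mass 183.676 g/mol; 4×15.999 = 63.996 g → 34.84 wt%.
Difference = 39.32 − 34.84 = 4.48 percentage points.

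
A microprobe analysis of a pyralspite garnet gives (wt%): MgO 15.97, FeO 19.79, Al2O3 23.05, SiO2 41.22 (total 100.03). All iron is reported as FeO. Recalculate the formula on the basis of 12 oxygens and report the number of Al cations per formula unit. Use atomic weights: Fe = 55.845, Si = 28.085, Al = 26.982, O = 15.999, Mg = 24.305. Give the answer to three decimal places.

1.993 Al apfu

MgO: 15.97/40.304 = 0.39624 mol → 0.39624 mol Mg, 0.39624 mol O.
FeO: 19.79/71.844 = 0.27546 mol → 0.27546 mol Fe, 0.27546 mol O.
Al2O3: 23.05/101.961 = 0.22607 mol → 0.45214 mol Al, 0.67821 mol O.
SiO2: 41.22/60.083 = 0.68605 mol → 0.68605 mol Si, 1.37210 mol O.
Total oxygen = 2.72201 mol. Normalization factor = 12/2.72201 = 4.40851.
Al per 12 O = 0.45214 × 4.40851 = 1.993.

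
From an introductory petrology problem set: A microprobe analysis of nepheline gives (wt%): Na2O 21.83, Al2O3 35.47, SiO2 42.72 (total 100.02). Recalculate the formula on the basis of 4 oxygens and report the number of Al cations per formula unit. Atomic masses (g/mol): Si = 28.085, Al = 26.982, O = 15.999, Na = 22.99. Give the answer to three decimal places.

21.83 wt% Na2O ÷ 61.979 g/mol = 0.35222 mol, giving 0.70444 Na and 0.35222 O.
35.47 wt% Al2O3 ÷ 101.961 g/mol = 0.34788 mol, giving 0.69576 Al and 1.04364 O.
42.72 wt% SiO2 ÷ 60.083 g/mol = 0.71102 mol, giving 0.71102 Si and 1.42204 O.
Oxygen sums to 2.81790; scaling by 4/2.81790 = 1.41950 puts the formula on 4 O.
Al: 0.69576 × 1.41950 = 0.988 atoms per formula unit.

0.988 Al apfu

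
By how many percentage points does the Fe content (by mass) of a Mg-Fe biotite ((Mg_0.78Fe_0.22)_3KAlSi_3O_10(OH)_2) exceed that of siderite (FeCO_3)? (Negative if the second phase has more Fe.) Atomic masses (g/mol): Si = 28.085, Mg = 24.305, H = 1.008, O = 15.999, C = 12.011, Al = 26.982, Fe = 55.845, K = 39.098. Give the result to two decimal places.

-39.79 percentage points

M((Mg_0.78Fe_0.22)_3KAlSi_3O_10(OH)_2) = 438.070 g/mol, so wt% Fe = 36.858/438.070 × 100 = 8.41%.
M(FeCO_3) = 115.853 g/mol, so wt% Fe = 55.845/115.853 × 100 = 48.20%.
8.41 − 48.20 = -39.79 pp.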